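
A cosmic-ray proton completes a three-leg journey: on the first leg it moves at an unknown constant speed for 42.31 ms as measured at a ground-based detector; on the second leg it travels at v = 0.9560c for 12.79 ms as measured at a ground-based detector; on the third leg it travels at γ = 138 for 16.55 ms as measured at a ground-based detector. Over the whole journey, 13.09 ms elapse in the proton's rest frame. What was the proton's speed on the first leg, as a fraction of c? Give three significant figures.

β = 0.976

Leg 1: speed unknown; τ_1 = 42.31/γ_1.
Leg 2: γ = 1/√(1 − 0.9560²) = 1/√0.08606 = 3.409; τ_2 = 12.79/3.409 = 3.752 ms.
Leg 3: γ = 138; τ_3 = 16.55/138.0 = 0.1199 ms.
Total proper time: τ_1 + 3.752 + 0.1199 = 13.09, so τ_1 = 13.09 − 3.872 = 9.218 ms.
γ_1 = 42.31/9.218 = 4.590; β = √(1 − 1/γ²) = √0.9525.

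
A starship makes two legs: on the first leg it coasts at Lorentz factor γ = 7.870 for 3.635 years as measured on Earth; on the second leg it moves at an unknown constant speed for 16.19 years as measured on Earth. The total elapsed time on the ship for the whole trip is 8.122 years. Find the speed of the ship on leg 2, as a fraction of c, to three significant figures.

β = 0.881

Leg 1: γ = 7.870; τ_1 = 3.635/7.870 = 0.4619 years.
Leg 2: speed unknown; τ_2 = 16.19/γ_2.
Total proper time: 0.4619 + τ_2 = 8.122, so τ_2 = 8.122 − 0.4619 = 7.660 years.
γ_2 = 16.19/7.660 = 2.114; β = √(1 − 1/γ²) = √0.7761.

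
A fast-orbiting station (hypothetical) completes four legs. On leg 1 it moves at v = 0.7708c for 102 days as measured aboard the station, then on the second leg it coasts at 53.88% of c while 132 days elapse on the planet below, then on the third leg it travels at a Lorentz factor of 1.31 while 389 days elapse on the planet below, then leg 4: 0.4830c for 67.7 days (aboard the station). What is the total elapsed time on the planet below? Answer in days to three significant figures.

Leg 1: γ = 1/√(1 − 0.7708²) = 1/√0.4059 = 1.570; Δt_1 = 1.570 × 102 = 160.1 days.
Leg 2: 132 days is already measured on the planet below.
Leg 3: 389 days is already measured on the planet below.
Leg 4: γ = 1/√(1 − 0.4830²) = 1/√0.7667 = 1.142; Δt_4 = 1.142 × 67.7 = 77.32 days.
Total: 160.1 + 132.0 + 389.0 + 77.32 days.

Δt = 758 days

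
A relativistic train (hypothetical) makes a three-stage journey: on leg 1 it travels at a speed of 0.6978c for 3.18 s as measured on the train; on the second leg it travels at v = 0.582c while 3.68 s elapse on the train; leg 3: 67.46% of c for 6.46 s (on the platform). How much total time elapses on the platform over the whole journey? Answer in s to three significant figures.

Leg 1: γ = 1/√(1 − 0.6978²) = 1/√0.5131 = 1.396; Δt_1 = 1.396 × 3.18 = 4.440 s.
Leg 2: γ = 1/√(1 − 0.582²) = 1/√0.6613 = 1.230; Δt_2 = 1.230 × 3.68 = 4.525 s.
Leg 3: 6.46 s is already measured on the platform.
Total: 4.440 + 4.525 + 6.460 s.

Δt = 15.4 s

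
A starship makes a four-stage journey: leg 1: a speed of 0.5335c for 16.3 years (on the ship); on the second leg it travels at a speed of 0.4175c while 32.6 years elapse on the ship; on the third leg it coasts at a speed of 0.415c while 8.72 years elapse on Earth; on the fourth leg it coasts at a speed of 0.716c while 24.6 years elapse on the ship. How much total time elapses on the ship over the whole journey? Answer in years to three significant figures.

Leg 1: 16.3 years is already measured on the ship.
Leg 2: 32.6 years is already measured on the ship.
Leg 3: γ = 1/√(1 − 0.415²) = 1/√0.8278 = 1.099; τ_3 = 8.72/1.099 = 7.934 years.
Leg 4: 24.6 years is already measured on the ship.
Total: 16.30 + 32.60 + 7.934 + 24.60 years.

τ = 81.4 years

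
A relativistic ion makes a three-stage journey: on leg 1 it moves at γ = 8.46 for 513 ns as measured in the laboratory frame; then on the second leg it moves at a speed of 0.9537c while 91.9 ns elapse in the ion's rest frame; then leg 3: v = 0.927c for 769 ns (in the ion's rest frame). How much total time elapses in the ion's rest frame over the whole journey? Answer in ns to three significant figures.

Leg 1: γ = 8.46; τ_1 = 513/8.460 = 60.64 ns.
Leg 2: 91.9 ns is already measured in the ion's rest frame.
Leg 3: 769 ns is already measured in the ion's rest frame.
Total: 60.64 + 91.90 + 769.0 ns.

τ = 922 ns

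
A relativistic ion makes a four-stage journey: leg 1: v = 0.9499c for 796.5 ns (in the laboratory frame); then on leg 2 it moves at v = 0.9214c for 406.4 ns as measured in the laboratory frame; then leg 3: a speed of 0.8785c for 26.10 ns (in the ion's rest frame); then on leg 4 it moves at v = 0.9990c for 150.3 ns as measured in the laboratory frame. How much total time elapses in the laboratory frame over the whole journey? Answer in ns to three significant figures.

Δt = 1410 ns

Leg 1: 796.5 ns is already measured in the laboratory frame.
Leg 2: 406.4 ns is already measured in the laboratory frame.
Leg 3: γ = 1/√(1 − 0.8785²) = 1/√0.2282 = 2.093; Δt_3 = 2.093 × 26.10 = 54.63 ns.
Leg 4: 150.3 ns is already measured in the laboratory frame.
Total: 796.5 + 406.4 + 54.63 + 150.3 ns.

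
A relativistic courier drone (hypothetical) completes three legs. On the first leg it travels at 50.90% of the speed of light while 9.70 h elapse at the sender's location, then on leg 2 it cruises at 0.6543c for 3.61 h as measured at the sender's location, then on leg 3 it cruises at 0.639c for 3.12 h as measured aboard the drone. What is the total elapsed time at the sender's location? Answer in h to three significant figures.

Leg 1: 9.70 h is already measured at the sender's location.
Leg 2: 3.61 h is already measured at the sender's location.
Leg 3: γ = 1/√(1 − 0.639²) = 1/√0.5917 = 1.300; Δt_3 = 1.300 × 3.12 = 4.056 h.
Total: 9.700 + 3.610 + 4.056 h.

Δt = 17.4 h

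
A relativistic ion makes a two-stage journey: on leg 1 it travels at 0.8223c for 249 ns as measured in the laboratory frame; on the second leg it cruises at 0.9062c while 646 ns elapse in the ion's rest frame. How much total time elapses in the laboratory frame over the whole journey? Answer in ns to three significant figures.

Leg 1: 249 ns is already measured in the laboratory frame.
Leg 2: γ = 1/√(1 − 0.9062²) = 1/√0.1788 = 2.365; Δt_2 = 2.365 × 646 = 1528 ns.
Total: 249.0 + 1528 ns.

Δt = 1780 ns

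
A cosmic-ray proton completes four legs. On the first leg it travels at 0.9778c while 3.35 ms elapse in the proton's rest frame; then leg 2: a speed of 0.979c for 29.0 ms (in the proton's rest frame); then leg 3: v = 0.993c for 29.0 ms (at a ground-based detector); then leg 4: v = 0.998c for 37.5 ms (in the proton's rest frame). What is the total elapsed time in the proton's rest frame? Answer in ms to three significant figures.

Leg 1: 3.35 ms is already measured in the proton's rest frame.
Leg 2: 29.0 ms is already measured in the proton's rest frame.
Leg 3: γ = 1/√(1 − 0.993²) = 1/√0.01395 = 8.466; τ_3 = 29.0/8.466 = 3.425 ms.
Leg 4: 37.5 ms is already measured in the proton's rest frame.
Total: 3.350 + 29.00 + 3.425 + 37.50 ms.

τ = 73.3 ms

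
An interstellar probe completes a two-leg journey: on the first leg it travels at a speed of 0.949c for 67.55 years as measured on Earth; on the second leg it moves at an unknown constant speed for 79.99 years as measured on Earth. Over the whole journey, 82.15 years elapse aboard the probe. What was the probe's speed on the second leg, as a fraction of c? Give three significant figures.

Leg 1: γ = 1/√(1 − 0.949²) = 1/√0.09940 = 3.172; τ_1 = 67.55/3.172 = 21.30 years.
Leg 2: speed unknown; τ_2 = 79.99/γ_2.
Total proper time: 21.30 + τ_2 = 82.15, so τ_2 = 82.15 − 21.30 = 60.85 years.
γ_2 = 79.99/60.85 = 1.314; β = √(1 − 1/γ²) = √0.4212.

β = 0.649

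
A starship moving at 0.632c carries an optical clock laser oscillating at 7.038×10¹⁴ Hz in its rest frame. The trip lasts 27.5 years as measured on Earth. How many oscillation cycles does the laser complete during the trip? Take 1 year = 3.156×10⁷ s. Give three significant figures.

N = 4.73×10²³

γ = 1/√(1 − 0.632²) = 1/√0.6006 = 1.290
The oscillator's own cycle count is N = f × τ where τ is the proper time on the ship. τ = Δt/γ = 27.5/1.290 = 21.31 years = 6.726×10⁸ s.
N = 7.038×10¹⁴ × 6.726×10⁸ = 4.734×10²³.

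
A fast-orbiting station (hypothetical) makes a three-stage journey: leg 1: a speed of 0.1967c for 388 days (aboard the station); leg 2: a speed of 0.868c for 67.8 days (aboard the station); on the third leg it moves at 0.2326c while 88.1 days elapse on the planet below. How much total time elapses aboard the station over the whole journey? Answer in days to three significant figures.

Leg 1: 388 days is already measured aboard the station.
Leg 2: 67.8 days is already measured aboard the station.
Leg 3: γ = 1/√(1 − 0.2326²) = 1/√0.9459 = 1.028; τ_3 = 88.1/1.028 = 85.68 days.
Total: 388.0 + 67.80 + 85.68 days.

τ = 541 days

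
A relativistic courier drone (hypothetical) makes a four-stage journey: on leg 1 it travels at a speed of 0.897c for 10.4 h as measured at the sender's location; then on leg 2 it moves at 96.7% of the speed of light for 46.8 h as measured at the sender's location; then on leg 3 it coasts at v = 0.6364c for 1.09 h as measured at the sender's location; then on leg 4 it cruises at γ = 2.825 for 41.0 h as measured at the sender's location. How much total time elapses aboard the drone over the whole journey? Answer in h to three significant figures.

Leg 1: γ = 1/√(1 − 0.897²) = 1/√0.1954 = 2.262; τ_1 = 10.4/2.262 = 4.597 h.
Leg 2: β = 0.967; γ = 1/√(1 − 0.967²) = 1/√0.06491 = 3.925; τ_2 = 46.8/3.925 = 11.92 h.
Leg 3: γ = 1/√(1 − 0.6364²) = 1/√0.5950 = 1.296; τ_3 = 1.09/1.296 = 0.8408 h.
Leg 4: γ = 2.825; τ_4 = 41.0/2.825 = 14.51 h.
Total: 4.597 + 11.92 + 0.8408 + 14.51 h.

τ = 31.9 h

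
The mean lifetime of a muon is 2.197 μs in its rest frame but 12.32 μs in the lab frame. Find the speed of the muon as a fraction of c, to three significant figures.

γ = Δt/τ₀ = 12.32/2.197 = 5.608
β = √(1 − 1/γ²) = √(1 − 0.03180) = √0.9682

v = 0.984c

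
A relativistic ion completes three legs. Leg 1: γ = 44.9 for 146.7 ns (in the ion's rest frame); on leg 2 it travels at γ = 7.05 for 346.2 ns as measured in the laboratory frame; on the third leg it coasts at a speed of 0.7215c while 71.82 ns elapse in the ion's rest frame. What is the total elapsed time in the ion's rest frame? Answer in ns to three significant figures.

Leg 1: 146.7 ns is already measured in the ion's rest frame.
Leg 2: γ = 7.05; τ_2 = 346.2/7.050 = 49.11 ns.
Leg 3: 71.82 ns is already measured in the ion's rest frame.
Total: 146.7 + 49.11 + 71.82 ns.

τ = 268 ns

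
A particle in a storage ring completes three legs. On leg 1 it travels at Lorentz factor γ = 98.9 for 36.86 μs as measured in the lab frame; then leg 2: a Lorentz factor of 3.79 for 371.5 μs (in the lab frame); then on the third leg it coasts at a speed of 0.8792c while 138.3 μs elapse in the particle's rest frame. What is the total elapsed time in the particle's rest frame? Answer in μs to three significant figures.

Leg 1: γ = 98.9; τ_1 = 36.86/98.90 = 0.3727 μs.
Leg 2: γ = 3.79; τ_2 = 371.5/3.790 = 98.02 μs.
Leg 3: 138.3 μs is already measured in the particle's rest frame.
Total: 0.3727 + 98.02 + 138.3 μs.

τ = 237 μs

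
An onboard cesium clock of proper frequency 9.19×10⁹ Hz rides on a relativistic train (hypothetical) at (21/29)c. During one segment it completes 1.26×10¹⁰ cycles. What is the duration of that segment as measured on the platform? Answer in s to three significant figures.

Δt = 1.99 s

γ = 1/√(1 − (21/29)²) = 29/20 = 1.450
Proper time for N cycles: τ = N/f = 1.26×10¹⁰/(9.19×10⁹) = 1.371×10⁰ s = 1.371 s.
Lab-frame duration Δt = γτ = 1.450 × 1.371 = 1.988 s.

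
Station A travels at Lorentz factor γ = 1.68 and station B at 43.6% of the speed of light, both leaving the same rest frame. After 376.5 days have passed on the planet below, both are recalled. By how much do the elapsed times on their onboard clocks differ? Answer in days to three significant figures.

A: γ = 1.68; τ_A = 376.5/1.680 = 224.1 days.
B: β = 0.436; γ = 1/√(1 − 0.436²) = 1/√0.8099 = 1.111; τ_B = 376.5/1.111 = 338.8 days.

|τ_A − τ_B| = 115 days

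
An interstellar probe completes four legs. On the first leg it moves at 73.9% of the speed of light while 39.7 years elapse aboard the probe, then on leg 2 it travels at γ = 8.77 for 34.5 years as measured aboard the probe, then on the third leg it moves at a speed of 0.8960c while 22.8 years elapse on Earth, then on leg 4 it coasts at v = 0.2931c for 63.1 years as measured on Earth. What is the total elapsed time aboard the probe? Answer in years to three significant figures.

Leg 1: 39.7 years is already measured aboard the probe.
Leg 2: 34.5 years is already measured aboard the probe.
Leg 3: γ = 1/√(1 − 0.8960²) = 1/√0.1972 = 2.252; τ_3 = 22.8/2.252 = 10.12 years.
Leg 4: γ = 1/√(1 − 0.2931²) = 1/√0.9141 = 1.046; τ_4 = 63.1/1.046 = 60.33 years.
Total: 39.70 + 34.50 + 10.12 + 60.33 years.

τ = 145 years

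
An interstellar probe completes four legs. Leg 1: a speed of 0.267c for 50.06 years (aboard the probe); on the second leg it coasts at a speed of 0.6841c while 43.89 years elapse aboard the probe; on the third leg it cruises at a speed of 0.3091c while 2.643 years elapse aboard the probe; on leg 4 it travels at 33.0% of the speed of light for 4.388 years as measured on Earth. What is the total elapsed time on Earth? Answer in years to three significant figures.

Leg 1: γ = 1/√(1 − 0.267²) = 1/√0.9287 = 1.038; Δt_1 = 1.038 × 50.06 = 51.95 years.
Leg 2: γ = 1/√(1 − 0.6841²) = 1/√0.5320 = 1.371; Δt_2 = 1.371 × 43.89 = 60.17 years.
Leg 3: γ = 1/√(1 − 0.3091²) = 1/√0.9045 = 1.051; Δt_3 = 1.051 × 2.643 = 2.779 years.
Leg 4: 4.388 years is already measured on Earth.
Total: 51.95 + 60.17 + 2.779 + 4.388 years.

Δt = 119 years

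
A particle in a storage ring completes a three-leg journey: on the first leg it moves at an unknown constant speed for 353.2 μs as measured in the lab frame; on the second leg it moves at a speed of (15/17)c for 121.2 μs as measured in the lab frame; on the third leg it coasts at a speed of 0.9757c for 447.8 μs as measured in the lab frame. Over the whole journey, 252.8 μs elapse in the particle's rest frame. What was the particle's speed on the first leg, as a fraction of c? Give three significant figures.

Leg 1: speed unknown; τ_1 = 353.2/γ_1.
Leg 2: γ = 1/√(1 − (15/17)²) = 17/8 = 2.125; τ_2 = 121.2/2.125 = 57.04 μs.
Leg 3: γ = 1/√(1 − 0.9757²) = 1/√0.04801 = 4.564; τ_3 = 447.8/4.564 = 98.12 μs.
Total proper time: τ_1 + 57.04 + 98.12 = 252.8, so τ_1 = 252.8 − 155.2 = 97.65 μs.
γ_1 = 353.2/97.65 = 3.617; β = √(1 − 1/γ²) = √0.9236.

β = 0.961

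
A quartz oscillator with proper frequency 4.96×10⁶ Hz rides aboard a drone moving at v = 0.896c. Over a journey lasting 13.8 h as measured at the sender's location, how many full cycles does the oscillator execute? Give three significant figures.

N = 1.09×10¹¹

γ = 1/√(1 − 0.896²) = 1/√0.1972 = 2.252
The oscillator's own cycle count is N = f × τ where τ is the proper time aboard the drone. τ = Δt/γ = 13.8/2.252 = 6.128 h = 2.206×10⁴ s.
N = 4.96×10⁶ × 2.206×10⁴ = 1.094×10¹¹.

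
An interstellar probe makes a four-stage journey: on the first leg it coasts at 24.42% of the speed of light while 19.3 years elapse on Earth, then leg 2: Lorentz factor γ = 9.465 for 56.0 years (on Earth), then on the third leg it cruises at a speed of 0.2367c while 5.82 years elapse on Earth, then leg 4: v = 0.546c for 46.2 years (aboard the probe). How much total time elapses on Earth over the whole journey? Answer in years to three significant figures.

Leg 1: 19.3 years is already measured on Earth.
Leg 2: 56.0 years is already measured on Earth.
Leg 3: 5.82 years is already measured on Earth.
Leg 4: γ = 1/√(1 − 0.546²) = 1/√0.7019 = 1.194; Δt_4 = 1.194 × 46.2 = 55.15 years.
Total: 19.30 + 56.00 + 5.820 + 55.15 years.

Δt = 136 years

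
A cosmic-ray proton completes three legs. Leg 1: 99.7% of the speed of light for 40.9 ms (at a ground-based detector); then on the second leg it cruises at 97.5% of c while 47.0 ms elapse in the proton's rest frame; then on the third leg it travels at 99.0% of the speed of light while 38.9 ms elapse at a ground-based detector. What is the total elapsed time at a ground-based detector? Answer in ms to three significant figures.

Δt = 291 ms

Leg 1: 40.9 ms is already measured at a ground-based detector.
Leg 2: β = 0.975; γ = 1/√(1 − 0.975²) = 1/√0.04938 = 4.500; Δt_2 = 4.500 × 47.0 = 211.5 ms.
Leg 3: 38.9 ms is already measured at a ground-based detector.
Total: 40.90 + 211.5 + 38.90 ms.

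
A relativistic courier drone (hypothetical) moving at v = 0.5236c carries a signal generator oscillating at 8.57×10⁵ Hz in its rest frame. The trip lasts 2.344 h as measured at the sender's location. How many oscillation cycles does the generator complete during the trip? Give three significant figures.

γ = 1/√(1 − 0.5236²) = 1/√0.7258 = 1.174
The oscillator's own cycle count is N = f × τ where τ is the proper time aboard the drone. τ = Δt/γ = 2.344/1.174 = 1.997 h = 7.189×10³ s.
N = 8.57×10⁵ × 7.189×10³ = 6.161×10⁹.

N = 6.16×10⁹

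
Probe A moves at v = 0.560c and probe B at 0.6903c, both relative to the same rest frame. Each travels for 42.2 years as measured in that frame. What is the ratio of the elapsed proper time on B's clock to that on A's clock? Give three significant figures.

A: γ = 1/√(1 − 0.560²) = 1/√0.6864 = 1.207. B: γ = 1/√(1 − 0.6903²) = 1/√0.5235 = 1.382.
τ_A/τ_B = γ_B/γ_A = 1.382/1.207 = 1.145, so τ_B/τ_A = 0.8733.

τ_B/τ_A = 0.873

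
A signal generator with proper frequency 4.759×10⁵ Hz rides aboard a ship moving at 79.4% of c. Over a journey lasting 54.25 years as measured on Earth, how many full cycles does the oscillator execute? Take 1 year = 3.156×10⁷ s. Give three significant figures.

N = 4.95×10¹⁴

β = 0.794; γ = 1/√(1 − 0.794²) = 1/√0.3696 = 1.645
The oscillator's own cycle count is N = f × τ where τ is the proper time on the ship. τ = Δt/γ = 54.25/1.645 = 32.98 years = 1.041×10⁹ s.
N = 4.759×10⁵ × 1.041×10⁹ = 4.953×10¹⁴.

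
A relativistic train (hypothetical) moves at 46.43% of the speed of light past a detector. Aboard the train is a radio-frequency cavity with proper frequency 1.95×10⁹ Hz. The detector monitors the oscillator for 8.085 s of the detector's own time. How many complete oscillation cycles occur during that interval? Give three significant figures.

β = 0.4643; γ = 1/√(1 − 0.4643²) = 1/√0.7844 = 1.129
During 8.085 s of lab time, the oscillator's proper time advances by τ = Δt/γ = 8.085/1.129 = 7.161 s = 7.161×10⁰ s.
N = f × τ = 1.95×10⁹ × 7.161×10⁰ = 1.396×10¹⁰.

N = 1.40×10¹⁰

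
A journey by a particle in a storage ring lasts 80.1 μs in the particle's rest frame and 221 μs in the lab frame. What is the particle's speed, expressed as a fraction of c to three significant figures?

v = 0.932c

The proper time is measured in the particle's rest frame (both events occur at the particle's location); Δt is measured in the lab frame. γ = Δt/τ = 221/80.1 = 2.759.
β = √(1 − 1/γ²) = √(1 − 0.1314) = √0.8686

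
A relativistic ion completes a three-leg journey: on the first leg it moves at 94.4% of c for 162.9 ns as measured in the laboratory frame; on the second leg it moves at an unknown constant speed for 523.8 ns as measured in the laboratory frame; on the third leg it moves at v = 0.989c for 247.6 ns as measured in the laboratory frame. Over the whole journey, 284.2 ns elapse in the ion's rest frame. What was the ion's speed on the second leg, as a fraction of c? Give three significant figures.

Leg 1: β = 0.944; γ = 1/√(1 − 0.944²) = 1/√0.1089 = 3.031; τ_1 = 162.9/3.031 = 53.75 ns.
Leg 2: speed unknown; τ_2 = 523.8/γ_2.
Leg 3: γ = 1/√(1 − 0.989²) = 1/√0.02188 = 6.761; τ_3 = 247.6/6.761 = 36.62 ns.
Total proper time: 53.75 + τ_2 + 36.62 = 284.2, so τ_2 = 284.2 − 90.37 = 193.8 ns.
γ_2 = 523.8/193.8 = 2.702; β = √(1 − 1/γ²) = √0.8631.

β = 0.929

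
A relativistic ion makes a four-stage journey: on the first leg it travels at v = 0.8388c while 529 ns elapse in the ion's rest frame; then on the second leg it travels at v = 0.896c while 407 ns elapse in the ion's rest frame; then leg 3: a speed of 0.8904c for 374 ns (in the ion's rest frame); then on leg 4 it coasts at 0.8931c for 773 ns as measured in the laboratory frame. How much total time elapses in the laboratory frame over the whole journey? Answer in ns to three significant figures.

Δt = 3480 ns

Leg 1: γ = 1/√(1 − 0.8388²) = 1/√0.2964 = 1.837; Δt_1 = 1.837 × 529 = 971.6 ns.
Leg 2: γ = 1/√(1 − 0.896²) = 1/√0.1972 = 2.252; Δt_2 = 2.252 × 407 = 916.6 ns.
Leg 3: γ = 1/√(1 − 0.8904²) = 1/√0.2072 = 2.197; Δt_3 = 2.197 × 374 = 821.7 ns.
Leg 4: 773 ns is already measured in the laboratory frame.
Total: 971.6 + 916.6 + 821.7 + 773.0 ns.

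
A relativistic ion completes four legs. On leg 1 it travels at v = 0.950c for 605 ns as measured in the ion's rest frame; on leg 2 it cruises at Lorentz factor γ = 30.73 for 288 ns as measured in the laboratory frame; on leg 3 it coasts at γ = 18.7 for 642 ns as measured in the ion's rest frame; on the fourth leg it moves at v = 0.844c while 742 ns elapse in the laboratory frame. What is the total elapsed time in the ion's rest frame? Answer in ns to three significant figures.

Leg 1: 605 ns is already measured in the ion's rest frame.
Leg 2: γ = 30.73; τ_2 = 288/30.73 = 9.372 ns.
Leg 3: 642 ns is already measured in the ion's rest frame.
Leg 4: γ = 1/√(1 − 0.844²) = 1/√0.2877 = 1.864; τ_4 = 742/1.864 = 398.0 ns.
Total: 605.0 + 9.372 + 642.0 + 398.0 ns.

τ = 1650 ns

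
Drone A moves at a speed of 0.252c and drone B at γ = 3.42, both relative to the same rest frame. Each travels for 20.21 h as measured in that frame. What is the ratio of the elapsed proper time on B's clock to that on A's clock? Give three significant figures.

A: γ = 1/√(1 − 0.252²) = 1/√0.9365 = 1.033. B: γ = 3.42.
τ_A/τ_B = γ_B/γ_A = 3.420/1.033 = 3.310, so τ_B/τ_A = 0.3021.

τ_B/τ_A = 0.302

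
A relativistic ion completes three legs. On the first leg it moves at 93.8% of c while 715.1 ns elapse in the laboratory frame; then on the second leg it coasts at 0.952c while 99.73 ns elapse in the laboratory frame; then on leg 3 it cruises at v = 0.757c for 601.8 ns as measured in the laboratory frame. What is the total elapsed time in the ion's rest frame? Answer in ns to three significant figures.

τ = 672 ns

Leg 1: β = 0.938; γ = 1/√(1 − 0.938²) = 1/√0.1202 = 2.885; τ_1 = 715.1/2.885 = 247.9 ns.
Leg 2: γ = 1/√(1 − 0.952²) = 1/√0.09370 = 3.267; τ_2 = 99.73/3.267 = 30.53 ns.
Leg 3: γ = 1/√(1 − 0.757²) = 1/√0.4270 = 1.530; τ_3 = 601.8/1.530 = 393.2 ns.
Total: 247.9 + 30.53 + 393.2 ns.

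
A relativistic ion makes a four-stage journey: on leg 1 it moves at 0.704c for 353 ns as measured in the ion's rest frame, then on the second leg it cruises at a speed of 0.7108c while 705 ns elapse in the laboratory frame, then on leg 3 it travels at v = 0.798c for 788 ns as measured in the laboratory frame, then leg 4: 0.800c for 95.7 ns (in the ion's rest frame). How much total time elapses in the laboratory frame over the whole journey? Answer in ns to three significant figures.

Leg 1: γ = 1/√(1 − 0.704²) = 1/√0.5044 = 1.408; Δt_1 = 1.408 × 353 = 497.0 ns.
Leg 2: 705 ns is already measured in the laboratory frame.
Leg 3: 788 ns is already measured in the laboratory frame.
Leg 4: γ = 1/√(1 − 0.800²) = 5/3 ≈ 1.667; Δt_4 = 1.667 × 95.7 = 159.5 ns.
Total: 497.0 + 705.0 + 788.0 + 159.5 ns.

Δt = 2150 ns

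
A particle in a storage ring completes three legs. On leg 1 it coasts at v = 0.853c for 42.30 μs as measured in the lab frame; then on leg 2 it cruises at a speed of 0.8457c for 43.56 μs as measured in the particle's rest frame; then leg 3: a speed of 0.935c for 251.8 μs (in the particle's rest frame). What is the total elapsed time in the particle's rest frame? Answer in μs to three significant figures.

Leg 1: γ = 1/√(1 − 0.853²) = 1/√0.2724 = 1.916; τ_1 = 42.30/1.916 = 22.08 μs.
Leg 2: 43.56 μs is already measured in the particle's rest frame.
Leg 3: 251.8 μs is already measured in the particle's rest frame.
Total: 22.08 + 43.56 + 251.8 μs.

τ = 317 μs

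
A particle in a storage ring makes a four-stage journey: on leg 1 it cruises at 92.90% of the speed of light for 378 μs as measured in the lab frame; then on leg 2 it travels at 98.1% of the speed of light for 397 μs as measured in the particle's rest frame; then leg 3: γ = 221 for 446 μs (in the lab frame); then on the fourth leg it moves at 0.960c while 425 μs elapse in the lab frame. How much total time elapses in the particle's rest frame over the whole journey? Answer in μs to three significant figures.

Leg 1: β = 0.9290; γ = 1/√(1 − 0.9290²) = 1/√0.1370 = 2.702; τ_1 = 378/2.702 = 139.9 μs.
Leg 2: 397 μs is already measured in the particle's rest frame.
Leg 3: γ = 221; τ_3 = 446/221.0 = 2.018 μs.
Leg 4: γ = 1/√(1 − 0.960²) = 25/7 ≈ 3.571; τ_4 = 425/3.571 = 119.0 μs.
Total: 139.9 + 397.0 + 2.018 + 119.0 μs.

τ = 658 μs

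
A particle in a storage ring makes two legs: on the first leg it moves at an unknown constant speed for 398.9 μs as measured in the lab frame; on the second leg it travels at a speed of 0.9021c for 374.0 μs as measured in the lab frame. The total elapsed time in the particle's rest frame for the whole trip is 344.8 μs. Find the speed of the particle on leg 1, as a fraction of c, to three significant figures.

β = 0.888

Leg 1: speed unknown; τ_1 = 398.9/γ_1.
Leg 2: γ = 1/√(1 − 0.9021²) = 1/√0.1862 = 2.317; τ_2 = 374.0/2.317 = 161.4 μs.
Total proper time: τ_1 + 161.4 = 344.8, so τ_1 = 344.8 − 161.4 = 183.4 μs.
γ_1 = 398.9/183.4 = 2.175; β = √(1 − 1/γ²) = √0.7886.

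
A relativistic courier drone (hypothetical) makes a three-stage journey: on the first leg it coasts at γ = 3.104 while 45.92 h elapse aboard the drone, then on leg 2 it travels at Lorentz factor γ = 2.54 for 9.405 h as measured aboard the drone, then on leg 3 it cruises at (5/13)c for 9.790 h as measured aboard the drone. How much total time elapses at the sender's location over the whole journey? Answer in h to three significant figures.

Leg 1: γ = 3.104; Δt_1 = 3.104 × 45.92 = 142.5 h.
Leg 2: γ = 2.54; Δt_2 = 2.540 × 9.405 = 23.89 h.
Leg 3: γ = 1/√(1 − (5/13)²) = 13/12 ≈ 1.083; Δt_3 = 1.083 × 9.790 = 10.61 h.
Total: 142.5 + 23.89 + 10.61 h.

Δt = 177 h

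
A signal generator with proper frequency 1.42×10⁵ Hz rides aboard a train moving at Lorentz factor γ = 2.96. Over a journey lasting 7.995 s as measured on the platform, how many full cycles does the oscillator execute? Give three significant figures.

γ = 2.96
The oscillator's own cycle count is N = f × τ where τ is the proper time on the train. τ = Δt/γ = 7.995/2.960 = 2.701 s = 2.701×10⁰ s.
N = 1.42×10⁵ × 2.701×10⁰ = 3.835×10⁵.

N = 3.84×10⁵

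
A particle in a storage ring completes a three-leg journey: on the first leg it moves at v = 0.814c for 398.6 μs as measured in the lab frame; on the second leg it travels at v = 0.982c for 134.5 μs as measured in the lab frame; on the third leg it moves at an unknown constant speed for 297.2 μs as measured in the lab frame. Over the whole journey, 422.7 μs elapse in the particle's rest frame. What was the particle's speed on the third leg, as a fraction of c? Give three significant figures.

β = 0.830

Leg 1: γ = 1/√(1 − 0.814²) = 1/√0.3374 = 1.722; τ_1 = 398.6/1.722 = 231.5 μs.
Leg 2: γ = 1/√(1 − 0.982²) = 1/√0.03568 = 5.294; τ_2 = 134.5/5.294 = 25.40 μs.
Leg 3: speed unknown; τ_3 = 297.2/γ_3.
Total proper time: 231.5 + 25.40 + τ_3 = 422.7, so τ_3 = 422.7 − 256.9 = 165.8 μs.
γ_3 = 297.2/165.8 = 1.793; β = √(1 − 1/γ²) = √0.6889.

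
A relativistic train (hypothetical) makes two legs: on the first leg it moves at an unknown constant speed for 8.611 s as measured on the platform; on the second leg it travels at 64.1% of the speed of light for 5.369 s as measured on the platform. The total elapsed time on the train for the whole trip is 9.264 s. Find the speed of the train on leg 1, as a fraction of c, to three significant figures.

Leg 1: speed unknown; τ_1 = 8.611/γ_1.
Leg 2: β = 0.641; γ = 1/√(1 − 0.641²) = 1/√0.5891 = 1.303; τ_2 = 5.369/1.303 = 4.121 s.
Total proper time: τ_1 + 4.121 = 9.264, so τ_1 = 9.264 − 4.121 = 5.143 s.
γ_1 = 8.611/5.143 = 1.674; β = √(1 − 1/γ²) = √0.6433.

β = 0.802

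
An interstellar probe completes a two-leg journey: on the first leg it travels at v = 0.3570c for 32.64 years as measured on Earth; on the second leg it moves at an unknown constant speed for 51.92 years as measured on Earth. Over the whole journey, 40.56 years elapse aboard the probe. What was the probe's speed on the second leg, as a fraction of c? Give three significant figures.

β = 0.981

Leg 1: γ = 1/√(1 − 0.3570²) = 1/√0.8726 = 1.071; τ_1 = 32.64/1.071 = 30.49 years.
Leg 2: speed unknown; τ_2 = 51.92/γ_2.
Total proper time: 30.49 + τ_2 = 40.56, so τ_2 = 40.56 − 30.49 = 10.07 years.
γ_2 = 51.92/10.07 = 5.155; β = √(1 − 1/γ²) = √0.9624.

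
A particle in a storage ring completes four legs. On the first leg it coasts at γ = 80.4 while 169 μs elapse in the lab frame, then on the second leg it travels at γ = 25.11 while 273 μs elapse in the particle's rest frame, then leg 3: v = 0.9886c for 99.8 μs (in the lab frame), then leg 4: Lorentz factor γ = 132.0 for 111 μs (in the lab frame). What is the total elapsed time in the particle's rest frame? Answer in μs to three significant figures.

Leg 1: γ = 80.4; τ_1 = 169/80.40 = 2.102 μs.
Leg 2: 273 μs is already measured in the particle's rest frame.
Leg 3: γ = 1/√(1 − 0.9886²) = 1/√0.02267 = 6.642; τ_3 = 99.8/6.642 = 15.03 μs.
Leg 4: γ = 132.0; τ_4 = 111/132.0 = 0.8409 μs.
Total: 2.102 + 273.0 + 15.03 + 0.8409 μs.

τ = 291 μs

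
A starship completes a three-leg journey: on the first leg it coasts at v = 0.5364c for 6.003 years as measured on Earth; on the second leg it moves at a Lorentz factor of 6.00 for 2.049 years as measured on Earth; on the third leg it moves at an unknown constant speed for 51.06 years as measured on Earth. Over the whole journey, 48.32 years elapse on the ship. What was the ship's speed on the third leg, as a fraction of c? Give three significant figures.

β = 0.542

Leg 1: γ = 1/√(1 − 0.5364²) = 1/√0.7123 = 1.185; τ_1 = 6.003/1.185 = 5.066 years.
Leg 2: γ = 6.00; τ_2 = 2.049/6.000 = 0.3415 years.
Leg 3: speed unknown; τ_3 = 51.06/γ_3.
Total proper time: 5.066 + 0.3415 + τ_3 = 48.32, so τ_3 = 48.32 − 5.408 = 42.91 years.
γ_3 = 51.06/42.91 = 1.190; β = √(1 − 1/γ²) = √0.2937.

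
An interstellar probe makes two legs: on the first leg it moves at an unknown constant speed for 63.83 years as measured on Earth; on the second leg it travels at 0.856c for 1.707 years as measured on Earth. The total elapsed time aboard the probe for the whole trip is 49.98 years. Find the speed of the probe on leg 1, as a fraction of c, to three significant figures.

β = 0.639

Leg 1: speed unknown; τ_1 = 63.83/γ_1.
Leg 2: γ = 1/√(1 − 0.856²) = 1/√0.2673 = 1.934; τ_2 = 1.707/1.934 = 0.8825 years.
Total proper time: τ_1 + 0.8825 = 49.98, so τ_1 = 49.98 − 0.8825 = 49.10 years.
γ_1 = 63.83/49.10 = 1.300; β = √(1 − 1/γ²) = √0.4083.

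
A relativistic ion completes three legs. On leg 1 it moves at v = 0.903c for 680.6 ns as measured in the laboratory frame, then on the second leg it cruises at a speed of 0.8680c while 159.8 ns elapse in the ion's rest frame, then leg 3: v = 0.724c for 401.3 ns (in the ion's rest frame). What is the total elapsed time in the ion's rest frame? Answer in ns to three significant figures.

Leg 1: γ = 1/√(1 − 0.903²) = 1/√0.1846 = 2.328; τ_1 = 680.6/2.328 = 292.4 ns.
Leg 2: 159.8 ns is already measured in the ion's rest frame.
Leg 3: 401.3 ns is already measured in the ion's rest frame.
Total: 292.4 + 159.8 + 401.3 ns.

τ = 854 ns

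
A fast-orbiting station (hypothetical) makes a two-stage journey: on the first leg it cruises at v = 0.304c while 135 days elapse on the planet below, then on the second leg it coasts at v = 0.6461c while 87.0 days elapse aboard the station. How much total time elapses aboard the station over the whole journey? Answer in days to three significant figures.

τ = 216 days

Leg 1: γ = 1/√(1 − 0.304²) = 1/√0.9076 = 1.050; τ_1 = 135/1.050 = 128.6 days.
Leg 2: 87.0 days is already measured aboard the station.
Total: 128.6 + 87.00 days.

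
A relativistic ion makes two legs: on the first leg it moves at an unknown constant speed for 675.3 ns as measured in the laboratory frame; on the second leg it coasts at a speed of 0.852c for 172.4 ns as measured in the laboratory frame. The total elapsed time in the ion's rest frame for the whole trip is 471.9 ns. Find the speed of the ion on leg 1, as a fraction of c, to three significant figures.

β = 0.825

Leg 1: speed unknown; τ_1 = 675.3/γ_1.
Leg 2: γ = 1/√(1 − 0.852²) = 1/√0.2741 = 1.910; τ_2 = 172.4/1.910 = 90.26 ns.
Total proper time: τ_1 + 90.26 = 471.9, so τ_1 = 471.9 − 90.26 = 381.6 ns.
γ_1 = 675.3/381.6 = 1.769; β = √(1 − 1/γ²) = √0.6806.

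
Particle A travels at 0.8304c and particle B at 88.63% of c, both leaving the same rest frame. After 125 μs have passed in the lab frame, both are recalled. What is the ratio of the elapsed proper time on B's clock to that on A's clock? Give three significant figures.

τ_B/τ_A = 0.831

A: γ = 1/√(1 − 0.8304²) = 1/√0.3104 = 1.795. B: β = 0.8863; γ = 1/√(1 − 0.8863²) = 1/√0.2145 = 2.159.
τ_A/τ_B = γ_B/γ_A = 2.159/1.795 = 1.203, so τ_B/τ_A = 0.8312.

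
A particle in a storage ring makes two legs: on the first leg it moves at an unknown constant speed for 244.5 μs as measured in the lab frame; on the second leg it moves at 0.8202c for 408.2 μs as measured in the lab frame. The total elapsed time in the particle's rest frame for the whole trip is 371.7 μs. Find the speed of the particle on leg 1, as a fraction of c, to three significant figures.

Leg 1: speed unknown; τ_1 = 244.5/γ_1.
Leg 2: γ = 1/√(1 − 0.8202²) = 1/√0.3273 = 1.748; τ_2 = 408.2/1.748 = 233.5 μs.
Total proper time: τ_1 + 233.5 = 371.7, so τ_1 = 371.7 − 233.5 = 138.2 μs.
γ_1 = 244.5/138.2 = 1.769; β = √(1 − 1/γ²) = √0.6806.

β = 0.825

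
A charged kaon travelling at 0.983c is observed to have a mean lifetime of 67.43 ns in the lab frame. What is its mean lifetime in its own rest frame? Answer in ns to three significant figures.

γ = 1/√(1 − 0.983²) = 1/√0.03371 = 5.446
The lab-frame lifetime is the dilated interval; the proper lifetime is τ₀ = Δt/γ = 67.43/5.446 ns.

τ₀ = 12.4 ns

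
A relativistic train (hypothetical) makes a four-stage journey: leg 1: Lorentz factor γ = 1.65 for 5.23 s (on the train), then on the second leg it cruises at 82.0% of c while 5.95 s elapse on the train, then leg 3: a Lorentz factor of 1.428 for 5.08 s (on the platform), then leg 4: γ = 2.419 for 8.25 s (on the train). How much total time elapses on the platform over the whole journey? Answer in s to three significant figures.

Leg 1: γ = 1.65; Δt_1 = 1.650 × 5.23 = 8.629 s.
Leg 2: β = 0.820; γ = 1/√(1 − 0.820²) = 1/√0.3276 = 1.747; Δt_2 = 1.747 × 5.95 = 10.40 s.
Leg 3: 5.08 s is already measured on the platform.
Leg 4: γ = 2.419; Δt_4 = 2.419 × 8.25 = 19.96 s.
Total: 8.629 + 10.40 + 5.080 + 19.96 s.

Δt = 44.1 s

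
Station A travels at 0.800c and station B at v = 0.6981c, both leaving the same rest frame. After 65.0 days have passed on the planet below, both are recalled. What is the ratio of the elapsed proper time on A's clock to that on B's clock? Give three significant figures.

τ_A/τ_B = 0.838

A: γ = 1/√(1 − 0.800²) = 5/3 ≈ 1.667. B: γ = 1/√(1 − 0.6981²) = 1/√0.5127 = 1.397.
τ_A/τ_B = γ_B/γ_A = 1.397/1.667 = 0.8380, so τ_A/τ_B = 0.8380.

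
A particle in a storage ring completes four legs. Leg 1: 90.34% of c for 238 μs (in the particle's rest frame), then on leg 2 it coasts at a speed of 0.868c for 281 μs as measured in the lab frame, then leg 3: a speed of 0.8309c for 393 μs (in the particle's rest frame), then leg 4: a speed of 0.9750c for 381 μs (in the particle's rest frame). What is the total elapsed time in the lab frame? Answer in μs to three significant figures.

Leg 1: β = 0.9034; γ = 1/√(1 − 0.9034²) = 1/√0.1839 = 2.332; Δt_1 = 2.332 × 238 = 555.0 μs.
Leg 2: 281 μs is already measured in the lab frame.
Leg 3: γ = 1/√(1 − 0.8309²) = 1/√0.3096 = 1.797; Δt_3 = 1.797 × 393 = 706.3 μs.
Leg 4: γ = 1/√(1 − 0.9750²) = 1/√0.04938 = 4.500; Δt_4 = 4.500 × 381 = 1715 μs.
Total: 555.0 + 281.0 + 706.3 + 1715 μs.

Δt = 3260 μs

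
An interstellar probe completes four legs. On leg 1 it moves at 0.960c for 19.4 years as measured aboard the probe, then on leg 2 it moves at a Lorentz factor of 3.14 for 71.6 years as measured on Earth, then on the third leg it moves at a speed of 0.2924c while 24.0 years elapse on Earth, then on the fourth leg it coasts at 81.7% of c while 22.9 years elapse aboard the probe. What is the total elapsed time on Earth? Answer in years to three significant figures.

Δt = 205 years

Leg 1: γ = 1/√(1 − 0.960²) = 25/7 ≈ 3.571; Δt_1 = 3.571 × 19.4 = 69.29 years.
Leg 2: 71.6 years is already measured on Earth.
Leg 3: 24.0 years is already measured on Earth.
Leg 4: β = 0.817; γ = 1/√(1 − 0.817²) = 1/√0.3325 = 1.734; Δt_4 = 1.734 × 22.9 = 39.71 years.
Total: 69.29 + 71.60 + 24.00 + 39.71 years.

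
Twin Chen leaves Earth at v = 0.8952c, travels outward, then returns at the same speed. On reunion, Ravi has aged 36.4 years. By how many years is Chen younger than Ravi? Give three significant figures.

γ = 1/√(1 − 0.8952²) = 1/√0.1986 = 2.244
Chen's elapsed proper time: τ = 36.4/2.244 = 16.22 years.
Age gap = Δt − τ = 36.4 − 16.22 years.

Δt − τ = 20.2 years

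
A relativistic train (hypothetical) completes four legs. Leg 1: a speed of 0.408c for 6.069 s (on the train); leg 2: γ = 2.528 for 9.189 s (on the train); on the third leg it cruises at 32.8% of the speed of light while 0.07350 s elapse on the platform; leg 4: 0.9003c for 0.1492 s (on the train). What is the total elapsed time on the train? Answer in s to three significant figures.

Leg 1: 6.069 s is already measured on the train.
Leg 2: 9.189 s is already measured on the train.
Leg 3: β = 0.328; γ = 1/√(1 − 0.328²) = 1/√0.8924 = 1.059; τ_3 = 0.07350/1.059 = 0.06943 s.
Leg 4: 0.1492 s is already measured on the train.
Total: 6.069 + 9.189 + 0.06943 + 0.1492 s.

τ = 15.5 s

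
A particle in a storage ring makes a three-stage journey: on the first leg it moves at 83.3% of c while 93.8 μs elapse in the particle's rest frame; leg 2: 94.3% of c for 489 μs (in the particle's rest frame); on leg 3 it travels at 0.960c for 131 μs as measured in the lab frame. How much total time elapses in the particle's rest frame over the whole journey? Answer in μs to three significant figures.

Leg 1: 93.8 μs is already measured in the particle's rest frame.
Leg 2: 489 μs is already measured in the particle's rest frame.
Leg 3: γ = 1/√(1 − 0.960²) = 25/7 ≈ 3.571; τ_3 = 131/3.571 = 36.68 μs.
Total: 93.80 + 489.0 + 36.68 μs.

τ = 619 μs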